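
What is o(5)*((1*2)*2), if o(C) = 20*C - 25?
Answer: 300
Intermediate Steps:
o(C) = -25 + 20*C
o(5)*((1*2)*2) = (-25 + 20*5)*((1*2)*2) = (-25 + 100)*(2*2) = 75*4 = 300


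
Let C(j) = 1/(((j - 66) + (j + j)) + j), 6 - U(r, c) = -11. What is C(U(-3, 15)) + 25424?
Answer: 50849/2 ≈ 25425.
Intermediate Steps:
U(r, c) = 17 (U(r, c) = 6 - 1*(-11) = 6 + 11 = 17)
C(j) = 1/(-66 + 4*j) (C(j) = 1/(((-66 + j) + 2*j) + j) = 1/((-66 + 3*j) + j) = 1/(-66 + 4*j))
C(U(-3, 15)) + 25424 = 1/(2*(-33 + 2*17)) + 25424 = 1/(2*(-33 + 34)) + 25424 = (½)/1 + 25424 = (½)*1 + 25424 = ½ + 25424 = 50849/2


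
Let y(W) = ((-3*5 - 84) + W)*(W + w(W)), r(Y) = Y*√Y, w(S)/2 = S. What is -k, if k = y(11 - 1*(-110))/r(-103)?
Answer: -7986*I*√103/10609 ≈ -7.6396*I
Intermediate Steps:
w(S) = 2*S
r(Y) = Y^(3/2)
y(W) = 3*W*(-99 + W) (y(W) = ((-3*5 - 84) + W)*(W + 2*W) = ((-15 - 84) + W)*(3*W) = (-99 + W)*(3*W) = 3*W*(-99 + W))
k = 7986*I*√103/10609 (k = (3*(11 - 1*(-110))*(-99 + (11 - 1*(-110))))/((-103)^(3/2)) = (3*(11 + 110)*(-99 + (11 + 110)))/((-103*I*√103)) = (3*121*(-99 + 121))*(I*√103/10609) = (3*121*22)*(I*√103/10609) = 7986*(I*√103/10609) = 7986*I*√103/10609 ≈ 7.6396*I)
-k = -7986*I*√103/10609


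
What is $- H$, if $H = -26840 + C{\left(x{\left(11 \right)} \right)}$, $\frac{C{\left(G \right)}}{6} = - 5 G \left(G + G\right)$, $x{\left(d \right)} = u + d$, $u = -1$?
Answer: $32840$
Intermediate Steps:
$x{\left(d \right)} = -1 + d$
$C{\left(G \right)} = - 60 G^{2}$ ($C{\left(G \right)} = 6 - 5 G \left(G + G\right) = 6 - 5 G 2 G = 6 \left(- 10 G^{2}\right) = - 60 G^{2}$)
$H = -32840$ ($H = -26840 - 60 \left(-1 + 11\right)^{2} = -26840 - 60 \cdot 10^{2} = -26840 - 6000 = -32840$)
$- H = \left(-1\right) \left(-32840\right) = 32840$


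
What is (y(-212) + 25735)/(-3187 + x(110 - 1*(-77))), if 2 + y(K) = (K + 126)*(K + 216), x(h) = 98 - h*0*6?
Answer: -25389/3089 ≈ -8.2192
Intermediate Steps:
x(h) = 98 (x(h) = 98 - 0*6 = 98 - 1*0 = 98 + 0 = 98)
y(K) = -2 + (126 + K)*(216 + K) (y(K) = -2 + (K + 126)*(K + 216) = -2 + (126 + K)*(216 + K))
(y(-212) + 25735)/(-3187 + x(110 - 1*(-77))) = ((27214 + (-212)² + 342*(-212)) + 25735)/(-3187 + 98) = ((27214 + 44944 - 72504) + 25735)/(-3089) = (-346 + 25735)*(-1/3089) = 25389*(-1/3089) = -25389/3089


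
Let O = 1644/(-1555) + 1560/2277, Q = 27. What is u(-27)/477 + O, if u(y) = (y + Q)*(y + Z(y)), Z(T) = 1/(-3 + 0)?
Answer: -439196/1180245 ≈ -0.37212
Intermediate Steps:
Z(T) = -1/3 (Z(T) = 1/(-3) = -1/3)
u(y) = (27 + y)*(-1/3 + y) (u(y) = (y + 27)*(y - 1/3) = (27 + y)*(-1/3 + y))
O = -439196/1180245 (O = 1644*(-1/1555) + 1560*(1/2277) = -1644/1555 + 520/759 = -439196/1180245 ≈ -0.37212)
u(-27)/477 + O = (-9 + (-27)**2 + (80/3)*(-27))/477 - 439196/1180245 = (-9 + 729 - 720)*(1/477) - 439196/1180245 = 0*(1/477) - 439196/1180245 = 0 - 439196/1180245 = -439196/1180245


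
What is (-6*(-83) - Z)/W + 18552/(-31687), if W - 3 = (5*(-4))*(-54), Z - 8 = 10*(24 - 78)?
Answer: 12545794/34317021 ≈ 0.36559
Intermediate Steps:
Z = -532 (Z = 8 + 10*(24 - 78) = 8 + 10*(-54) = 8 - 540 = -532)
W = 1083 (W = 3 + (5*(-4))*(-54) = 3 - 20*(-54) = 3 + 1080 = 1083)
(-6*(-83) - Z)/W + 18552/(-31687) = (-6*(-83) - 1*(-532))/1083 + 18552/(-31687) = (498 + 532)*(1/1083) + 18552*(-1/31687) = 1030*(1/1083) - 18552/31687 = 1030/1083 - 18552/31687 = 12545794/34317021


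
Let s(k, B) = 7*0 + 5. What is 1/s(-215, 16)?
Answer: ⅕ ≈ 0.20000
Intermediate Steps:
s(k, B) = 5 (s(k, B) = 0 + 5 = 5)
1/s(-215, 16) = 1/5 = ⅕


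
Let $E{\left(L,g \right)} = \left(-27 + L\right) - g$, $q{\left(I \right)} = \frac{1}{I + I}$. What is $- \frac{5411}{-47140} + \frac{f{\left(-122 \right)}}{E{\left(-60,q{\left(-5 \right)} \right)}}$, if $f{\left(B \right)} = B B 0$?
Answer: $\frac{5411}{47140} \approx 0.11479$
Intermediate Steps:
$q{\left(I \right)} = \frac{1}{2 I}$
$f{\left(B \right)} = 0$ ($f{\left(B \right)} = B^{2} \cdot 0 = 0$)
$E{\left(L,g \right)} = -27 + L - g$
$- \frac{5411}{-47140} + \frac{f{\left(-122 \right)}}{E{\left(-60,q{\left(-5 \right)} \right)}} = - \frac{5411}{-47140} + \frac{0}{-27 - 60 - \frac{1}{2 \left(-5\right)}} = \left(-5411\right) \left(- \frac{1}{47140}\right) + \frac{0}{-27 - 60 - \frac{1}{2} \left(- \frac{1}{5}\right)} = \frac{5411}{47140} + \frac{0}{-27 - 60 - - \frac{1}{10}} = \frac{5411}{47140} + \frac{0}{-27 - 60 + \frac{1}{10}} = \frac{5411}{47140} + \frac{0}{- \frac{869}{10}} = \frac{5411}{47140} + 0 \left(- \frac{10}{869}\right) = \frac{5411}{47140} + 0 = \frac{5411}{47140}$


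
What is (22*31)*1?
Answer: 682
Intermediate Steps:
(22*31)*1 = 682*1 = 682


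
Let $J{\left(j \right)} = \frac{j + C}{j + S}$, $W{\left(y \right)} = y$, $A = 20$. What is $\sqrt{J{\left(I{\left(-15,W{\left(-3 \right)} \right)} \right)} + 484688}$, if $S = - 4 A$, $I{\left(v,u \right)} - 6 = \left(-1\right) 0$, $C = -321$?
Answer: $\frac{\sqrt{2654174798}}{74} \approx 696.2$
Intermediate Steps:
$I{\left(v,u \right)} = 6$ ($I{\left(v,u \right)} = 6 - 0 = 6 + 0 = 6$)
$S = -80$ ($S = \left(-4\right) 20 = -80$)
$J{\left(j \right)} = \frac{-321 + j}{-80 + j}$ ($J{\left(j \right)} = \frac{j - 321}{j - 80} = \frac{-321 + j}{-80 + j}$)
$\sqrt{J{\left(I{\left(-15,W{\left(-3 \right)} \right)} \right)} + 484688} = \sqrt{\frac{-321 + 6}{-80 + 6} + 484688} = \sqrt{\frac{1}{-74} \left(-315\right) + 484688} = \sqrt{\left(- \frac{1}{74}\right) \left(-315\right) + 484688} = \sqrt{\frac{315}{74} + 484688} = \sqrt{\frac{35867227}{74}} = \frac{\sqrt{2654174798}}{74}$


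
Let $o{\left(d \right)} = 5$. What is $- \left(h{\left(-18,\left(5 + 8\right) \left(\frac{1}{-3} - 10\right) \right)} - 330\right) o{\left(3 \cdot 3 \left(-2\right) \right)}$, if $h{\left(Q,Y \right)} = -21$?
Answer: $1755$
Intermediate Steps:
$- \left(h{\left(-18,\left(5 + 8\right) \left(\frac{1}{-3} - 10\right) \right)} - 330\right) o{\left(3 \cdot 3 \left(-2\right) \right)} = - \left(-21 - 330\right) 5 = - \left(-351\right) 5 = \left(-1\right) \left(-1755\right) = 1755$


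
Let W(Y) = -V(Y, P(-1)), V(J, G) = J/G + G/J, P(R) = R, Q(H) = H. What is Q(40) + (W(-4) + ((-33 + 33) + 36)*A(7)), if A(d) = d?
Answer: 1151/4 ≈ 287.75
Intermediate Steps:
V(J, G) = G/J + J/G
W(Y) = Y + 1/Y (W(Y) = -(-1/Y + Y/(-1)) = -(-1/Y + Y*(-1)) = -(-1/Y - Y) = -(-Y - 1/Y) = Y + 1/Y)
Q(40) + (W(-4) + ((-33 + 33) + 36)*A(7)) = 40 + ((-4 + 1/(-4)) + ((-33 + 33) + 36)*7) = 40 + ((-4 - ¼) + (0 + 36)*7) = 40 + (-17/4 + 36*7) = 40 + (-17/4 + 252) = 40 + 991/4 = 1151/4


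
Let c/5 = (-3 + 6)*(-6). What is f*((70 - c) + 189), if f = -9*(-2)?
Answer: 6282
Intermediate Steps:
c = -90 (c = 5*((-3 + 6)*(-6)) = 5*(3*(-6)) = 5*(-18) = -90)
f = 18
f*((70 - c) + 189) = 18*((70 - 1*(-90)) + 189) = 18*((70 + 90) + 189) = 18*(160 + 189) = 18*349 = 6282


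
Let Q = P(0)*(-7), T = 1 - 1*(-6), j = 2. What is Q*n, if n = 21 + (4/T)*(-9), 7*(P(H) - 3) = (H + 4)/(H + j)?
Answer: -2553/7 ≈ -364.71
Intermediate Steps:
T = 7 (T = 1 + 6 = 7)
P(H) = 3 + (4 + H)/(7*(2 + H)) (P(H) = 3 + ((H + 4)/(H + 2))/7 = 3 + ((4 + H)/(2 + H))/7 = 3 + (4 + H)/(7*(2 + H)))
Q = -23 (Q = (2*(23 + 11*0)/(7*(2 + 0)))*(-7) = ((2/7)*(23 + 0)/2)*(-7) = ((2/7)*(½)*23)*(-7) = (23/7)*(-7) = -23)
n = 111/7 (n = 21 + (4/7)*(-9) = 21 - 36/7 = 111/7 ≈ 15.857)
Q*n = -23*111/7 = -2553/7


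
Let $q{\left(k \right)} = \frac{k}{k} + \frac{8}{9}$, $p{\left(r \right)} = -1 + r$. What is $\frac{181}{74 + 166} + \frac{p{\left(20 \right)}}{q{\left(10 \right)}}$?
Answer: $\frac{44117}{4080} \approx 10.813$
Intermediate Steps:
$q{\left(k \right)} = \frac{17}{9}$ ($q{\left(k \right)} = 1 + 8 \cdot \frac{1}{9} = 1 + \frac{8}{9} = \frac{17}{9}$)
$\frac{181}{74 + 166} + \frac{p{\left(20 \right)}}{q{\left(10 \right)}} = \frac{181}{74 + 166} + \frac{-1 + 20}{\frac{17}{9}} = \frac{181}{240} + 19 \cdot \frac{9}{17} = 181 \cdot \frac{1}{240} + \frac{171}{17} = \frac{181}{240} + \frac{171}{17} = \frac{44117}{4080}$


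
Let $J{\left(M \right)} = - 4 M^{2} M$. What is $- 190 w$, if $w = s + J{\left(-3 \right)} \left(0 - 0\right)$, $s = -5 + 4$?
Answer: $190$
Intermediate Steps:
$s = -1$
$J{\left(M \right)} = - 4 M^{3}$
$w = -1$ ($w = -1 + - 4 \left(-3\right)^{3} \left(0 - 0\right) = -1 + \left(-4\right) \left(-27\right) \left(0 + 0\right) = -1 + 108 \cdot 0 = -1 + 0 = -1$)
$- 190 w = \left(-190\right) \left(-1\right) = 190$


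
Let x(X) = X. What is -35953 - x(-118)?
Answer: -35835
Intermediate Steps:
-35953 - x(-118) = -35953 - 1*(-118) = -35953 + 118 = -35835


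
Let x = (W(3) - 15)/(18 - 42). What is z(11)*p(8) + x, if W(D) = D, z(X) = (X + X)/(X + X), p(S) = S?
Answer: 17/2 ≈ 8.5000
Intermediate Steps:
z(X) = 1 (z(X) = (2*X)/((2*X)) = (2*X)*(1/(2*X)) = 1)
x = ½ (x = (3 - 15)/(18 - 42) = -12/(-24) = -12*(-1/24) = ½ ≈ 0.50000)
z(11)*p(8) + x = 1*8 + ½ = 8 + ½ = 17/2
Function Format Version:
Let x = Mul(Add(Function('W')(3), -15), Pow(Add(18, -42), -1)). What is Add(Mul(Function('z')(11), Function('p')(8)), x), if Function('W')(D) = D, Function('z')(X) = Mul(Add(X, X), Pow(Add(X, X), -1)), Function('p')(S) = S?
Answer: Rational(17, 2) ≈ 8.5000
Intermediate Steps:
Function('z')(X) = 1 (Function('z')(X) = Mul(Mul(2, X), Pow(Mul(2, X), -1)) = Mul(Mul(2, X), Mul(Rational(1, 2), Pow(X, -1))) = 1)
x = Rational(1, 2) (x = Mul(Add(3, -15), Pow(Add(18, -42), -1)) = Mul(-12, Pow(-24, -1)) = Mul(-12, Rational(-1, 24)) = Rational(1, 2) ≈ 0.50000)
Add(Mul(Function('z')(11), Function('p')(8)), x) = Add(Mul(1, 8), Rational(1, 2)) = Add(8, Rational(1, 2)) = Rational(17, 2)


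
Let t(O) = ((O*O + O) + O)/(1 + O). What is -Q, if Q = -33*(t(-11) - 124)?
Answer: -44187/10 ≈ -4418.7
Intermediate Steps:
t(O) = (O² + 2*O)/(1 + O) (t(O) = ((O² + O) + O)/(1 + O) = ((O + O²) + O)/(1 + O) = (O² + 2*O)/(1 + O))
Q = 44187/10 (Q = -33*(-11*(2 - 11)/(1 - 11) - 124) = -33*(-11*(-9)/(-10) - 124) = -33*(-11*(-⅒)*(-9) - 124) = -33*(-99/10 - 124) = -33*(-1339/10) = 44187/10 ≈ 4418.7)
-Q = -1*44187/10 = -44187/10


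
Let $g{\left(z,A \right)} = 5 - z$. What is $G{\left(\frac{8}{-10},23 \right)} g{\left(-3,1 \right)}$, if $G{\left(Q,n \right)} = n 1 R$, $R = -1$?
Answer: $-184$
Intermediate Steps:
$G{\left(Q,n \right)} = - n$ ($G{\left(Q,n \right)} = n 1 \left(-1\right) = n \left(-1\right) = - n$)
$G{\left(\frac{8}{-10},23 \right)} g{\left(-3,1 \right)} = \left(-1\right) 23 \left(5 - -3\right) = - 23 \left(5 + 3\right) = \left(-23\right) 8 = -184$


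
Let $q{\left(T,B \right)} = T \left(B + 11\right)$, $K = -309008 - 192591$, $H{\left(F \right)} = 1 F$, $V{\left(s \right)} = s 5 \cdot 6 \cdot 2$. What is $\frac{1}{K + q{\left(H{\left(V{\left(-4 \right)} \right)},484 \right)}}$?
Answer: $- \frac{1}{620399} \approx -1.6119 \cdot 10^{-6}$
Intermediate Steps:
$V{\left(s \right)} = 60 s$ ($V{\left(s \right)} = s 30 \cdot 2 = 30 s 2 = 60 s$)
$H{\left(F \right)} = F$
$K = -501599$ ($K = -309008 - 192591 = -501599$)
$q{\left(T,B \right)} = T \left(11 + B\right)$
$\frac{1}{K + q{\left(H{\left(V{\left(-4 \right)} \right)},484 \right)}} = \frac{1}{-501599 + 60 \left(-4\right) \left(11 + 484\right)} = \frac{1}{-501599 - 118800} = \frac{1}{-620399} = - \frac{1}{620399}$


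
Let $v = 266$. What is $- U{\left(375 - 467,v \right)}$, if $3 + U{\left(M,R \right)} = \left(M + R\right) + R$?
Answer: $-437$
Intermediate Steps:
$U{\left(M,R \right)} = -3 + M + 2 R$ ($U{\left(M,R \right)} = -3 + \left(\left(M + R\right) + R\right) = -3 + \left(M + 2 R\right) = -3 + M + 2 R$)
$- U{\left(375 - 467,v \right)} = - (-3 + \left(375 - 467\right) + 2 \cdot 266) = - (-3 + \left(375 - 467\right) + 532) = - (-3 - 92 + 532) = \left(-1\right) 437 = -437$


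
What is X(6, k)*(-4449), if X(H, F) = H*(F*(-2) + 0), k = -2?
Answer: -106776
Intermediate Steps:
X(H, F) = -2*F*H (X(H, F) = H*(-2*F + 0) = H*(-2*F) = -2*F*H)
X(6, k)*(-4449) = -2*(-2)*6*(-4449) = 24*(-4449) = -106776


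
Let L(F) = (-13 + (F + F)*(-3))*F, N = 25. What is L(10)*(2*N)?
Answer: -36500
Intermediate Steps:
L(F) = F*(-13 - 6*F) (L(F) = (-13 + (2*F)*(-3))*F = (-13 - 6*F)*F = F*(-13 - 6*F))
L(10)*(2*N) = (-1*10*(13 + 6*10))*(2*25) = -1*10*(13 + 60)*50 = -1*10*73*50 = -730*50 = -36500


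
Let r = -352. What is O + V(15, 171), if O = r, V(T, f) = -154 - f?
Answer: -677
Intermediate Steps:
O = -352
O + V(15, 171) = -352 + (-154 - 1*171) = -352 + (-154 - 171) = -352 - 325 = -677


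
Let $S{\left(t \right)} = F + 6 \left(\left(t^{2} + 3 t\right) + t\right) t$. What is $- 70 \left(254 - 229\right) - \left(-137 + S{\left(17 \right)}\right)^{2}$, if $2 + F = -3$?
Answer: $-1315659734$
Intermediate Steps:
$F = -5$ ($F = -2 - 3 = -5$)
$S{\left(t \right)} = -5 + 6 t \left(t^{2} + 4 t\right)$ ($S{\left(t \right)} = -5 + 6 \left(\left(t^{2} + 3 t\right) + t\right) t = -5 + 6 \left(t^{2} + 4 t\right) t = -5 + 6 t \left(t^{2} + 4 t\right)$)
$- 70 \left(254 - 229\right) - \left(-137 + S{\left(17 \right)}\right)^{2} = - 70 \left(254 - 229\right) - \left(-137 + \left(-5 + 6 \cdot 17^{3} + 24 \cdot 17^{2}\right)\right)^{2} = \left(-70\right) 25 - \left(-137 + \left(-5 + 6 \cdot 4913 + 24 \cdot 289\right)\right)^{2} = -1750 - \left(-137 + \left(-5 + 29478 + 6936\right)\right)^{2} = -1750 - \left(-137 + 36409\right)^{2} = -1750 - 36272^{2} = -1750 - 1315657984 = -1315659734$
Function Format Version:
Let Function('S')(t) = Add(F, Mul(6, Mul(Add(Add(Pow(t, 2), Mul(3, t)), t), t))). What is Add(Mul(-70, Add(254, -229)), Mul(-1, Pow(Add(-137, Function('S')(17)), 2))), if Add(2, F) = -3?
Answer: -1315659734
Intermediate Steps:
F = -5 (F = Add(-2, -3) = -5)
Function('S')(t) = Add(-5, Mul(6, t, Add(Pow(t, 2), Mul(4, t)))) (Function('S')(t) = Add(-5, Mul(6, Mul(Add(Add(Pow(t, 2), Mul(3, t)), t), t))) = Add(-5, Mul(6, Mul(Add(Pow(t, 2), Mul(4, t)), t))) = Add(-5, Mul(6, Mul(t, Add(Pow(t, 2), Mul(4, t))))) = Add(-5, Mul(6, t, Add(Pow(t, 2), Mul(4, t)))))
Add(Mul(-70, Add(254, -229)), Mul(-1, Pow(Add(-137, Function('S')(17)), 2))) = Add(Mul(-70, Add(254, -229)), Mul(-1, Pow(Add(-137, Add(-5, Mul(6, Pow(17, 3)), Mul(24, Pow(17, 2)))), 2))) = Add(Mul(-70, 25), Mul(-1, Pow(Add(-137, Add(-5, Mul(6, 4913), Mul(24, 289))), 2))) = Add(-1750, Mul(-1, Pow(Add(-137, Add(-5, 29478, 6936)), 2))) = Add(-1750, Mul(-1, Pow(Add(-137, 36409), 2))) = Add(-1750, Mul(-1, Pow(36272, 2))) = Add(-1750, Mul(-1, 1315657984)) = Add(-1750, -1315657984) = -1315659734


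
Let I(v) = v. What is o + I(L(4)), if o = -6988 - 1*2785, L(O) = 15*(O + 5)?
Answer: -9638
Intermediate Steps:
L(O) = 75 + 15*O (L(O) = 15*(5 + O) = 75 + 15*O)
o = -9773 (o = -6988 - 2785 = -9773)
o + I(L(4)) = -9773 + (75 + 15*4) = -9773 + (75 + 60) = -9773 + 135 = -9638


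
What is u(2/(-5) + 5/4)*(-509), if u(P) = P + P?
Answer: -8653/10 ≈ -865.30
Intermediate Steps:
u(P) = 2*P
u(2/(-5) + 5/4)*(-509) = (2*(2/(-5) + 5/4))*(-509) = (2*(2*(-1/5) + 5*(1/4)))*(-509) = (2*(-2/5 + 5/4))*(-509) = (2*(17/20))*(-509) = (17/10)*(-509) = -8653/10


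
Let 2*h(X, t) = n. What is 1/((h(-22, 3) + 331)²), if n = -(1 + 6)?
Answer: 4/429025 ≈ 9.3235e-6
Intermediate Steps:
n = -7 (n = -1*7 = -7)
h(X, t) = -7/2 (h(X, t) = (½)*(-7) = -7/2)
1/((h(-22, 3) + 331)²) = 1/((-7/2 + 331)²) = 1/((655/2)²) = 1/(429025/4) = 4/429025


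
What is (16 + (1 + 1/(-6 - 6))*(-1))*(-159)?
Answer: -9593/4 ≈ -2398.3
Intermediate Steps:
(16 + (1 + 1/(-6 - 6))*(-1))*(-159) = (16 + (1 + 1/(-12))*(-1))*(-159) = (16 + (1 - 1/12)*(-1))*(-159) = (16 + (11/12)*(-1))*(-159) = (16 - 11/12)*(-159) = (181/12)*(-159) = -9593/4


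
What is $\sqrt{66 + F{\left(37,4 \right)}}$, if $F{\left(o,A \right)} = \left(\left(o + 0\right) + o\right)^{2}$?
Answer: $\sqrt{5542} \approx 74.445$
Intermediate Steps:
$F{\left(o,A \right)} = 4 o^{2}$ ($F{\left(o,A \right)} = \left(o + o\right)^{2} = \left(2 o\right)^{2} = 4 o^{2}$)
$\sqrt{66 + F{\left(37,4 \right)}} = \sqrt{66 + 4 \cdot 37^{2}} = \sqrt{66 + 4 \cdot 1369} = \sqrt{66 + 5476} = \sqrt{5542}$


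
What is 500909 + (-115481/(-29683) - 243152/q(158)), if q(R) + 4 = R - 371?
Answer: 461957585856/920173 ≈ 5.0203e+5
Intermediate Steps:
q(R) = -375 + R (q(R) = -4 + (R - 371) = -4 + (-371 + R) = -375 + R)
500909 + (-115481/(-29683) - 243152/q(158)) = 500909 + (-115481/(-29683) - 243152/(-375 + 158)) = 500909 + (-115481*(-1/29683) - 243152/(-217)) = 500909 + (115481/29683 - 243152*(-1/217)) = 500909 + (115481/29683 + 34736/31) = 500909 + 1034648599/920173 = 461957585856/920173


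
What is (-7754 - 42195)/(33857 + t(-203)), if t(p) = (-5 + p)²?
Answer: -49949/77121 ≈ -0.64767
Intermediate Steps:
(-7754 - 42195)/(33857 + t(-203)) = (-7754 - 42195)/(33857 + (-5 - 203)²) = -49949/(33857 + (-208)²) = -49949/(33857 + 43264) = -49949/77121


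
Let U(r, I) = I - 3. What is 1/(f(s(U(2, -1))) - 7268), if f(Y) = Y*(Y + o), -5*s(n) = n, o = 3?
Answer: -25/181624 ≈ -0.00013765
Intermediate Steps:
U(r, I) = -3 + I
s(n) = -n/5
f(Y) = Y*(3 + Y) (f(Y) = Y*(Y + 3) = Y*(3 + Y))
1/(f(s(U(2, -1))) - 7268) = 1/((-(-3 - 1)/5)*(3 - (-3 - 1)/5) - 7268) = 1/((-⅕*(-4))*(3 - ⅕*(-4)) - 7268) = 1/(4*(3 + ⅘)/5 - 7268) = 1/((⅘)*(19/5) - 7268) = 1/(76/25 - 7268) = 1/(-181624/25) = -25/181624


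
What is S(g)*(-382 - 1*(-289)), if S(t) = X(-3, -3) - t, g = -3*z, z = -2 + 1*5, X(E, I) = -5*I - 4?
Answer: -1860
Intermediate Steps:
X(E, I) = -4 - 5*I
z = 3 (z = -2 + 5 = 3)
g = -9 (g = -3*3 = -9)
S(t) = 11 - t (S(t) = (-4 - 5*(-3)) - t = (-4 + 15) - t = 11 - t)
S(g)*(-382 - 1*(-289)) = (11 - 1*(-9))*(-382 - 1*(-289)) = (11 + 9)*(-382 + 289) = 20*(-93) = -1860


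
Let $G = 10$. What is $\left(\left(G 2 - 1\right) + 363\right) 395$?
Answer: $150890$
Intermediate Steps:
$\left(\left(G 2 - 1\right) + 363\right) 395 = \left(\left(10 \cdot 2 - 1\right) + 363\right) 395 = \left(\left(20 - 1\right) + 363\right) 395 = \left(19 + 363\right) 395 = 382 \cdot 395 = 150890$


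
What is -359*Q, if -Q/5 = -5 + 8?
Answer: 5385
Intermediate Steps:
Q = -15 (Q = -5*(-5 + 8) = -5*3 = -15)
-359*Q = -359*(-15) = 5385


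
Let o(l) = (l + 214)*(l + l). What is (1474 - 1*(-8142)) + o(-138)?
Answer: -11360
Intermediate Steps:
o(l) = 2*l*(214 + l) (o(l) = (214 + l)*(2*l) = 2*l*(214 + l))
(1474 - 1*(-8142)) + o(-138) = (1474 - 1*(-8142)) + 2*(-138)*(214 - 138) = (1474 + 8142) + 2*(-138)*76 = 9616 - 20976 = -11360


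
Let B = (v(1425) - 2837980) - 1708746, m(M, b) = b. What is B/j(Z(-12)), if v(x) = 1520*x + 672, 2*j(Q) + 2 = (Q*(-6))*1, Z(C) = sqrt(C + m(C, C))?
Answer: 2380054/217 - 14280324*I*sqrt(6)/217 ≈ 10968.0 - 1.612e+5*I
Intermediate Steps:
Z(C) = sqrt(2)*sqrt(C) (Z(C) = sqrt(C + C) = sqrt(2*C) = sqrt(2)*sqrt(C))
j(Q) = -1 - 3*Q (j(Q) = -1 + ((Q*(-6))*1)/2 = -1 + (-6*Q*1)/2 = -1 + (-6*Q)/2 = -1 - 3*Q)
v(x) = 672 + 1520*x
B = -2380054 (B = ((672 + 1520*1425) - 2837980) - 1708746 = ((672 + 2166000) - 2837980) - 1708746 = (2166672 - 2837980) - 1708746 = -671308 - 1708746 = -2380054)
B/j(Z(-12)) = -2380054/(-1 - 3*sqrt(2)*sqrt(-12)) = -2380054/(-1 - 3*sqrt(2)*2*I*sqrt(3)) = -2380054/(-1 - 6*I*sqrt(6))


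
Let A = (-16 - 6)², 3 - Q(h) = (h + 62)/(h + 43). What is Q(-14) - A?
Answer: -13997/29 ≈ -482.66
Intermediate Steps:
Q(h) = 3 - (62 + h)/(43 + h) (Q(h) = 3 - (h + 62)/(h + 43) = 3 - (62 + h)/(43 + h))
A = 484 (A = (-22)² = 484)
Q(-14) - A = (67 + 2*(-14))/(43 - 14) - 1*484 = (67 - 28)/29 - 484 = (1/29)*39 - 484 = 39/29 - 484 = -13997/29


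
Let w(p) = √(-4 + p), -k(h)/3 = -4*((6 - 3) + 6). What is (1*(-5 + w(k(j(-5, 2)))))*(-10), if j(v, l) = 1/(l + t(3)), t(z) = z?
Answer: 50 - 20*√26 ≈ -51.980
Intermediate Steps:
j(v, l) = 1/(3 + l) (j(v, l) = 1/(l + 3) = 1/(3 + l))
k(h) = 108 (k(h) = -(-12)*((6 - 3) + 6) = -(-12)*(3 + 6) = -(-12)*9 = -3*(-36) = 108)
(1*(-5 + w(k(j(-5, 2)))))*(-10) = (1*(-5 + √(-4 + 108)))*(-10) = (1*(-5 + √104))*(-10) = (1*(-5 + 2*√26))*(-10) = (-5 + 2*√26)*(-10) = 50 - 20*√26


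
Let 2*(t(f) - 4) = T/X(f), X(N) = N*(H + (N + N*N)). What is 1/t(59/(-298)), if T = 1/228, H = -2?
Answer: 644717367/2582177417 ≈ 0.24968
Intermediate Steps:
T = 1/228 ≈ 0.0043860
X(N) = N*(-2 + N + N²) (X(N) = N*(-2 + (N + N*N)) = N*(-2 + (N + N²)) = N*(-2 + N + N²))
t(f) = 4 + 1/(456*f*(-2 + f + f²)) (t(f) = 4 + (1/(228*((f*(-2 + f + f²)))))/2 = 4 + ((1/(f*(-2 + f + f²)))/228)/2 = 4 + (1/(228*f*(-2 + f + f²)))/2 = 4 + 1/(456*f*(-2 + f + f²)))
1/t(59/(-298)) = 1/(4 + 1/(456*((59/(-298)))*(-2 + 59/(-298) + (59/(-298))²))) = 1/(4 + 1/(456*((59*(-1/298)))*(-2 + 59*(-1/298) + (59*(-1/298))²))) = 1/(4 + 1/(456*(-59/298)*(-2 - 59/298 + (-59/298)²))) = 1/(4 + (1/456)*(-298/59)/(-2 - 59/298 + 3481/88804)) = 1/(4 + (1/456)*(-298/59)/(-191709/88804)) = 1/(4 + (1/456)*(-298/59)*(-88804/191709)) = 1/(4 + 3307949/644717367) = 1/(2582177417/644717367) = 644717367/2582177417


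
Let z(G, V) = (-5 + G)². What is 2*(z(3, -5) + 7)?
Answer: 22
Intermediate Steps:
2*(z(3, -5) + 7) = 2*((-5 + 3)² + 7) = 2*((-2)² + 7) = 2*(4 + 7) = 2*11 = 22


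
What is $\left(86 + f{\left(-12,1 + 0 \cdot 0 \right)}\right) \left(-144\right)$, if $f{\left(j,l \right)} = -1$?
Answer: $-12240$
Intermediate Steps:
$\left(86 + f{\left(-12,1 + 0 \cdot 0 \right)}\right) \left(-144\right) = \left(86 - 1\right) \left(-144\right) = 85 \left(-144\right) = -12240$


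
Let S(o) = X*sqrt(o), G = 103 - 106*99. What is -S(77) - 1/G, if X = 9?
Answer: 1/10391 - 9*sqrt(77) ≈ -78.975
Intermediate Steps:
G = -10391 (G = 103 - 10494 = -10391)
S(o) = 9*sqrt(o)
-S(77) - 1/G = -9*sqrt(77) - 1/(-10391) = -9*sqrt(77) - 1*(-1/10391) = -9*sqrt(77) + 1/10391 = 1/10391 - 9*sqrt(77)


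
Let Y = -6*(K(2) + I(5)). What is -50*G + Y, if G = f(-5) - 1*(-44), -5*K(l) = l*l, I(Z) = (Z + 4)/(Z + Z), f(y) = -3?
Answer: -10253/5 ≈ -2050.6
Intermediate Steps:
I(Z) = (4 + Z)/(2*Z) (I(Z) = (4 + Z)/((2*Z)) = (4 + Z)*(1/(2*Z)) = (4 + Z)/(2*Z))
K(l) = -l**2/5 (K(l) = -l*l/5 = -l**2/5)
Y = -3/5 (Y = -6*(-1/5*2**2 + (1/2)*(4 + 5)/5) = -6*(-1/5*4 + (1/2)*(1/5)*9) = -6*(-4/5 + 9/10) = -6*1/10 = -3/5 ≈ -0.60000)
G = 41 (G = -3 - 1*(-44) = -3 + 44 = 41)
-50*G + Y = -50*41 - 3/5 = -2050 - 3/5 = -10253/5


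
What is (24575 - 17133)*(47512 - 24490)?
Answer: 171329724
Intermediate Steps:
(24575 - 17133)*(47512 - 24490) = 7442*23022 = 171329724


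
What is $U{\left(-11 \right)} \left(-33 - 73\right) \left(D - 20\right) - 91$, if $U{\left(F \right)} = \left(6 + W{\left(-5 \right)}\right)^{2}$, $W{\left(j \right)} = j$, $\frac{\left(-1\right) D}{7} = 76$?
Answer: $58421$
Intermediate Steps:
$D = -532$ ($D = \left(-7\right) 76 = -532$)
$U{\left(F \right)} = 1$ ($U{\left(F \right)} = \left(6 - 5\right)^{2} = 1^{2} = 1$)
$U{\left(-11 \right)} \left(-33 - 73\right) \left(D - 20\right) - 91 = 1 \left(-33 - 73\right) \left(-532 - 20\right) - 91 = 1 \left(\left(-106\right) \left(-552\right)\right) - 91 = 1 \cdot 58512 - 91 = 58512 - 91 = 58421$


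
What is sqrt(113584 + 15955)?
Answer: sqrt(129539) ≈ 359.92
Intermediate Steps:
sqrt(113584 + 15955) = sqrt(129539)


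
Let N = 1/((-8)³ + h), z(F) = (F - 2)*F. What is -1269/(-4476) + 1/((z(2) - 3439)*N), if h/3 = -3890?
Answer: 19630241/5130988 ≈ 3.8258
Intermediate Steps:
h = -11670 (h = 3*(-3890) = -11670)
z(F) = F*(-2 + F) (z(F) = (-2 + F)*F = F*(-2 + F))
N = -1/12182 (N = 1/((-8)³ - 11670) = 1/(-512 - 11670) = 1/(-12182) = -1/12182 ≈ -8.2088e-5)
-1269/(-4476) + 1/((z(2) - 3439)*N) = -1269/(-4476) + 1/((2*(-2 + 2) - 3439)*(-1/12182)) = -1269*(-1/4476) - 12182/(2*0 - 3439) = 423/1492 - 12182/(0 - 3439) = 423/1492 - 12182/(-3439) = 423/1492 - 1/3439*(-12182) = 423/1492 + 12182/3439 = 19630241/5130988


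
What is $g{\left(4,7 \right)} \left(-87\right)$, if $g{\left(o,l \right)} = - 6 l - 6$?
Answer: $4176$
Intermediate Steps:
$g{\left(o,l \right)} = -6 - 6 l$
$g{\left(4,7 \right)} \left(-87\right) = \left(-6 - 42\right) \left(-87\right) = \left(-48\right) \left(-87\right) = 4176$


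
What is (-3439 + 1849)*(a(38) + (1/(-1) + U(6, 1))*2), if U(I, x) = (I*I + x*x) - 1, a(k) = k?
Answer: -171720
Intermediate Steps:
U(I, x) = -1 + I**2 + x**2 (U(I, x) = (I**2 + x**2) - 1 = -1 + I**2 + x**2)
(-3439 + 1849)*(a(38) + (1/(-1) + U(6, 1))*2) = (-3439 + 1849)*(38 + (1/(-1) + (-1 + 6**2 + 1**2))*2) = -1590*(38 + (-1 + (-1 + 36 + 1))*2) = -1590*(38 + (-1 + 36)*2) = -1590*(38 + 35*2) = -1590*(38 + 70) = -1590*108 = -171720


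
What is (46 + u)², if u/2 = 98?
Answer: 58564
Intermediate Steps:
u = 196 (u = 2*98 = 196)
(46 + u)² = (46 + 196)² = 242² = 58564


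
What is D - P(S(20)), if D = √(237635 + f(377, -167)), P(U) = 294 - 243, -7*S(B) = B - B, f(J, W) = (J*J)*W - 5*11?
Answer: -51 + I*√23497963 ≈ -51.0 + 4847.5*I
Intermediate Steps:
f(J, W) = -55 + W*J² (f(J, W) = J²*W - 55 = W*J² - 55 = -55 + W*J²)
S(B) = 0 (S(B) = -(B - B)/7 = -⅐*0 = 0)
P(U) = 51
D = I*√23497963 (D = √(237635 + (-55 - 167*377²)) = √(237635 + (-55 - 167*142129)) = √(237635 + (-55 - 23735543)) = √(237635 - 23735598) = √(-23497963) = I*√23497963 ≈ 4847.5*I)
D - P(S(20)) = I*√23497963 - 1*51 = I*√23497963 - 51 = -51 + I*√23497963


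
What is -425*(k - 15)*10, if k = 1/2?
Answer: 61625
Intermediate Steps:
k = ½ ≈ 0.50000
-425*(k - 15)*10 = -425*(½ - 15)*10 = -(-12325)*10/2 = -425*(-145) = 61625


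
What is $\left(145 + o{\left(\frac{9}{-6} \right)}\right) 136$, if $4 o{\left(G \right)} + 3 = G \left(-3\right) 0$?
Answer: $19618$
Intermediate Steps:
$o{\left(G \right)} = - \frac{3}{4}$ ($o{\left(G \right)} = - \frac{3}{4} + \frac{G \left(-3\right) 0}{4} = - \frac{3}{4} + \frac{- 3 G 0}{4} = - \frac{3}{4} + \frac{1}{4} \cdot 0 = - \frac{3}{4} + 0 = - \frac{3}{4}$)
$\left(145 + o{\left(\frac{9}{-6} \right)}\right) 136 = \left(145 - \frac{3}{4}\right) 136 = \frac{577}{4} \cdot 136 = 19618$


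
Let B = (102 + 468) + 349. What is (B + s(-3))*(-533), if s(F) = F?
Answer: -488228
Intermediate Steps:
B = 919 (B = 570 + 349 = 919)
(B + s(-3))*(-533) = (919 - 3)*(-533) = 916*(-533) = -488228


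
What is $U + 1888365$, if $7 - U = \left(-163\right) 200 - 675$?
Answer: $1921647$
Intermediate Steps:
$U = 33282$ ($U = 7 - \left(\left(-163\right) 200 - 675\right) = 7 - \left(-32600 - 675\right) = 7 - -33275 = 7 + 33275 = 33282$)
$U + 1888365 = 33282 + 1888365 = 1921647$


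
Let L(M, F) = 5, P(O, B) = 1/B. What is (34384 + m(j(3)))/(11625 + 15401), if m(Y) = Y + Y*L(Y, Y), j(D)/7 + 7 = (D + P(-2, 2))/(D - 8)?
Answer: 170303/135130 ≈ 1.2603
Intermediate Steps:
j(D) = -49 + 7*(½ + D)/(-8 + D) (j(D) = -49 + 7*((D + 1/2)/(D - 8)) = -49 + 7*((D + ½)/(-8 + D)) = -49 + 7*((½ + D)/(-8 + D)) = -49 + 7*(½ + D)/(-8 + D))
m(Y) = 6*Y (m(Y) = Y + Y*5 = Y + 5*Y = 6*Y)
(34384 + m(j(3)))/(11625 + 15401) = (34384 + 6*(7*(113 - 12*3)/(2*(-8 + 3))))/(11625 + 15401) = (34384 + 6*((7/2)*(113 - 36)/(-5)))/27026 = (34384 + 6*((7/2)*(-⅕)*77))*(1/27026) = (34384 + 6*(-539/10))*(1/27026) = (34384 - 1617/5)*(1/27026) = (170303/5)*(1/27026) = 170303/135130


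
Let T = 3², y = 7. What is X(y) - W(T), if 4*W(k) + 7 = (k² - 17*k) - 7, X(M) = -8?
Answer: 27/2 ≈ 13.500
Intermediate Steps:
T = 9
W(k) = -7/2 - 17*k/4 + k²/4 (W(k) = -7/4 + ((k² - 17*k) - 7)/4 = -7/4 + (-7 + k² - 17*k)/4 = -7/4 + (-7/4 - 17*k/4 + k²/4) = -7/2 - 17*k/4 + k²/4)
X(y) - W(T) = -8 - (-7/2 - 17/4*9 + (¼)*9²) = -8 - (-7/2 - 153/4 + (¼)*81) = -8 - (-7/2 - 153/4 + 81/4) = -8 - 1*(-43/2) = -8 + 43/2 = 27/2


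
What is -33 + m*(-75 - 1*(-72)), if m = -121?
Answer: 330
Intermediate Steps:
-33 + m*(-75 - 1*(-72)) = -33 - 121*(-75 - 1*(-72)) = -33 - 121*(-75 + 72) = -33 - 121*(-3) = -33 + 363 = 330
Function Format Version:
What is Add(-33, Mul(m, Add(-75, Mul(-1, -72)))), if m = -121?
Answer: 330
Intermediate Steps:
Add(-33, Mul(m, Add(-75, Mul(-1, -72)))) = Add(-33, Mul(-121, Add(-75, Mul(-1, -72)))) = Add(-33, Mul(-121, Add(-75, 72))) = Add(-33, Mul(-121, -3)) = Add(-33, 363) = 330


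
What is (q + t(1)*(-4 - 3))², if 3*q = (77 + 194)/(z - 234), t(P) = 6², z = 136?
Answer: 5529260881/86436 ≈ 63969.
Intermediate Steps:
t(P) = 36
q = -271/294 (q = ((77 + 194)/(136 - 234))/3 = (271/(-98))/3 = (271*(-1/98))/3 = (⅓)*(-271/98) = -271/294 ≈ -0.92177)
(q + t(1)*(-4 - 3))² = (-271/294 + 36*(-4 - 3))² = (-271/294 + 36*(-7))² = (-271/294 - 252)² = (-74359/294)² = 5529260881/86436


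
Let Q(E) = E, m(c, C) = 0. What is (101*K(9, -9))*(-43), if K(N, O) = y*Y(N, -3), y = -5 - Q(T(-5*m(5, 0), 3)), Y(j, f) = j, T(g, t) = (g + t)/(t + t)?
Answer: 429957/2 ≈ 2.1498e+5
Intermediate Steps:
T(g, t) = (g + t)/(2*t) (T(g, t) = (g + t)/((2*t)) = (g + t)*(1/(2*t)) = (g + t)/(2*t))
y = -11/2 (y = -5 - (-5*0 + 3)/(2*3) = -5 - (0 + 3)/(2*3) = -5 - 3/(2*3) = -5 - 1*½ = -5 - ½ = -11/2 ≈ -5.5000)
K(N, O) = -11*N/2
(101*K(9, -9))*(-43) = (101*(-11/2*9))*(-43) = (101*(-99/2))*(-43) = -9999/2*(-43) = 429957/2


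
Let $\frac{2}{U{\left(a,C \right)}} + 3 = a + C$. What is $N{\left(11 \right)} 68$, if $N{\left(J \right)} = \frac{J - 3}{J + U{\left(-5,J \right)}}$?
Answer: $\frac{1632}{35} \approx 46.629$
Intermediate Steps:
$U{\left(a,C \right)} = \frac{2}{-3 + C + a}$ ($U{\left(a,C \right)} = \frac{2}{-3 + \left(a + C\right)} = \frac{2}{-3 + \left(C + a\right)} = \frac{2}{-3 + C + a}$)
$N{\left(J \right)} = \frac{-3 + J}{J + \frac{2}{-8 + J}}$ ($N{\left(J \right)} = \frac{J - 3}{J + \frac{2}{-3 + J - 5}} = \frac{-3 + J}{J + \frac{2}{-8 + J}}$)
$N{\left(11 \right)} 68 = \frac{\left(-8 + 11\right) \left(-3 + 11\right)}{2 + 11 \left(-8 + 11\right)} 68 = \frac{1}{2 + 11 \cdot 3} \cdot 3 \cdot 8 \cdot 68 = \frac{1}{2 + 33} \cdot 3 \cdot 8 \cdot 68 = \frac{1}{35} \cdot 3 \cdot 8 \cdot 68 = \frac{24}{35} \cdot 68 = \frac{1632}{35}$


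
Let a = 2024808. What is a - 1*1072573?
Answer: 952235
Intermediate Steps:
a - 1*1072573 = 2024808 - 1*1072573 = 2024808 - 1072573 = 952235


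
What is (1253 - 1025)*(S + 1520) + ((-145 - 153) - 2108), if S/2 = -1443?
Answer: -313854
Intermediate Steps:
S = -2886 (S = 2*(-1443) = -2886)
(1253 - 1025)*(S + 1520) + ((-145 - 153) - 2108) = (1253 - 1025)*(-2886 + 1520) + ((-145 - 153) - 2108) = 228*(-1366) + (-298 - 2108) = -311448 - 2406 = -313854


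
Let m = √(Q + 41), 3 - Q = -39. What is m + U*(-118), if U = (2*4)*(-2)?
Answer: 1888 + √83 ≈ 1897.1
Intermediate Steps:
Q = 42 (Q = 3 - 1*(-39) = 3 + 39 = 42)
m = √83 (m = √(42 + 41) = √83 ≈ 9.1104)
U = -16 (U = 8*(-2) = -16)
m + U*(-118) = √83 - 16*(-118) = √83 + 1888 = 1888 + √83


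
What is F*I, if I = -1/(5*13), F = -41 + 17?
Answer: 24/65 ≈ 0.36923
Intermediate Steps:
F = -24
I = -1/65 ≈ -0.015385
F*I = -24*(-1/65) = 24/65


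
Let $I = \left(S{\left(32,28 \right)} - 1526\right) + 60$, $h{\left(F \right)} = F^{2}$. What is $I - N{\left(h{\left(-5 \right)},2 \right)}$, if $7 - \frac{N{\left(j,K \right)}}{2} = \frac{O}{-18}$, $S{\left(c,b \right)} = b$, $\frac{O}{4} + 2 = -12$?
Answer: $- \frac{13012}{9} \approx -1445.8$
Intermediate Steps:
$O = -56$ ($O = -8 + 4 \left(-12\right) = -8 - 48 = -56$)
$N{\left(j,K \right)} = \frac{70}{9}$ ($N{\left(j,K \right)} = 14 - 2 \left(- \frac{56}{-18}\right) = 14 - 2 \left(\left(-56\right) \left(- \frac{1}{18}\right)\right) = 14 - \frac{56}{9} = \frac{70}{9}$)
$I = -1438$ ($I = \left(28 - 1526\right) + 60 = -1498 + 60 = -1438$)
$I - N{\left(h{\left(-5 \right)},2 \right)} = -1438 - \frac{70}{9} = - \frac{13012}{9}$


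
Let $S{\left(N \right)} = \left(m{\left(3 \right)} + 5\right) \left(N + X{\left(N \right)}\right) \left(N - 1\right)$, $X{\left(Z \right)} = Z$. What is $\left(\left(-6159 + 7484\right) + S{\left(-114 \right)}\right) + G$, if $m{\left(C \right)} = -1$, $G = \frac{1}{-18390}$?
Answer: $\frac{1953109949}{18390} \approx 1.0621 \cdot 10^{5}$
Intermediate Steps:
$G = - \frac{1}{18390} \approx -5.4377 \cdot 10^{-5}$
$S{\left(N \right)} = 8 N \left(-1 + N\right)$ ($S{\left(N \right)} = \left(-1 + 5\right) \left(N + N\right) \left(N - 1\right) = 4 \cdot 2 N \left(-1 + N\right) = 8 N \left(-1 + N\right)$)
$\left(\left(-6159 + 7484\right) + S{\left(-114 \right)}\right) + G = \left(\left(-6159 + 7484\right) + 8 \left(-114\right) \left(-1 - 114\right)\right) - \frac{1}{18390} = \left(1325 + 8 \left(-114\right) \left(-115\right)\right) - \frac{1}{18390} = \left(1325 + 104880\right) - \frac{1}{18390} = 106205 - \frac{1}{18390} = \frac{1953109949}{18390}$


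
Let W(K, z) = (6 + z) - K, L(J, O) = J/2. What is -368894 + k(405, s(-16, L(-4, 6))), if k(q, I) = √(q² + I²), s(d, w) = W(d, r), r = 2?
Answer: -368894 + 3*√18289 ≈ -3.6849e+5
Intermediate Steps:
L(J, O) = J/2 (L(J, O) = J*(½) = J/2)
W(K, z) = 6 + z - K
s(d, w) = 8 - d (s(d, w) = 6 + 2 - d = 8 - d)
k(q, I) = √(I² + q²)
-368894 + k(405, s(-16, L(-4, 6))) = -368894 + √((8 - 1*(-16))² + 405²) = -368894 + √((8 + 16)² + 164025) = -368894 + √(24² + 164025) = -368894 + √(576 + 164025) = -368894 + √164601 = -368894 + 3*√18289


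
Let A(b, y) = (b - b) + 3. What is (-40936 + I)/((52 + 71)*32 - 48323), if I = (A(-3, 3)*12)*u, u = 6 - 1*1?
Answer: 40756/44387 ≈ 0.91820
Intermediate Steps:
u = 5 (u = 6 - 1 = 5)
A(b, y) = 3 (A(b, y) = 0 + 3 = 3)
I = 180 (I = (3*12)*5 = 36*5 = 180)
(-40936 + I)/((52 + 71)*32 - 48323) = (-40936 + 180)/((52 + 71)*32 - 48323) = -40756/(123*32 - 48323) = -40756/(3936 - 48323) = -40756/(-44387) = -40756*(-1/44387) = 40756/44387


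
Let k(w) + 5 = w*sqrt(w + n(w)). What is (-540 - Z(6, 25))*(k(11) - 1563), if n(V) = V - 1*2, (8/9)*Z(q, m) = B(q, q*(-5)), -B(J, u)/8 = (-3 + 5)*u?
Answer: 1693440 - 23760*sqrt(5) ≈ 1.6403e+6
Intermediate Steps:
B(J, u) = -16*u (B(J, u) = -8*(-3 + 5)*u = -16*u)
Z(q, m) = 90*q (Z(q, m) = 9*(-16*q*(-5))/8 = 9*(-(-80)*q)/8 = 9*(80*q)/8 = 90*q)
n(V) = -2 + V (n(V) = V - 2 = -2 + V)
k(w) = -5 + w*sqrt(-2 + 2*w) (k(w) = -5 + w*sqrt(w + (-2 + w)) = -5 + w*sqrt(-2 + 2*w))
(-540 - Z(6, 25))*(k(11) - 1563) = (-540 - 90*6)*((-5 + 11*sqrt(-2 + 2*11)) - 1563) = (-540 - 1*540)*((-5 + 11*sqrt(-2 + 22)) - 1563) = (-540 - 540)*((-5 + 11*sqrt(20)) - 1563) = -1080*((-5 + 11*(2*sqrt(5))) - 1563) = -1080*((-5 + 22*sqrt(5)) - 1563) = -1080*(-1568 + 22*sqrt(5)) = 1693440 - 23760*sqrt(5)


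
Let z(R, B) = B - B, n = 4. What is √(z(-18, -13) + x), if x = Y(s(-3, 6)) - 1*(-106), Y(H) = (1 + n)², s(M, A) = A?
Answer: √131 ≈ 11.446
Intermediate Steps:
Y(H) = 25 (Y(H) = (1 + 4)² = 5² = 25)
z(R, B) = 0
x = 131 (x = 25 - 1*(-106) = 25 + 106 = 131)
√(z(-18, -13) + x) = √(0 + 131) = √131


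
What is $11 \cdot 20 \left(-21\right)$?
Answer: $-4620$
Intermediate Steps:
$11 \cdot 20 \left(-21\right) = 220 \left(-21\right) = -4620$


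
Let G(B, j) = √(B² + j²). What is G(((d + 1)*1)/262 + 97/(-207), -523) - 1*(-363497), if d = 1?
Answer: 363497 + √201134697810481/27117 ≈ 3.6402e+5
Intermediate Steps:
G(((d + 1)*1)/262 + 97/(-207), -523) - 1*(-363497) = √((((1 + 1)*1)/262 + 97/(-207))² + (-523)²) - 1*(-363497) = √(((2*1)*(1/262) + 97*(-1/207))² + 273529) + 363497 = √((2*(1/262) - 97/207)² + 273529) + 363497 = √((1/131 - 97/207)² + 273529) + 363497 = √((-12500/27117)² + 273529) + 363497 = √(156250000/735331689 + 273529) + 363497 = √(201134697810481/735331689) + 363497 = √201134697810481/27117 + 363497 = 363497 + √201134697810481/27117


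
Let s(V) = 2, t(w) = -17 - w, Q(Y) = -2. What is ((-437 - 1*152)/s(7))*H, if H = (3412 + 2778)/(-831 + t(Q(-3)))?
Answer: 1822955/846 ≈ 2154.8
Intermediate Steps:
H = -3095/423 (H = (3412 + 2778)/(-831 + (-17 - 1*(-2))) = 6190/(-831 + (-17 + 2)) = 6190/(-831 - 15) = 6190/(-846) = 6190*(-1/846) = -3095/423 ≈ -7.3168)
((-437 - 1*152)/s(7))*H = ((-437 - 1*152)/2)*(-3095/423) = ((-437 - 152)*(½))*(-3095/423) = -589*½*(-3095/423) = -589/2*(-3095/423) = 1822955/846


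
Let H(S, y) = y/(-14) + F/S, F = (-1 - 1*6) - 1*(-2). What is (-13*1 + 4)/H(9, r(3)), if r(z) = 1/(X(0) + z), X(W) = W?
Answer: 1134/73 ≈ 15.534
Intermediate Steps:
F = -5 (F = (-1 - 6) + 2 = -7 + 2 = -5)
r(z) = 1/z (r(z) = 1/(0 + z) = 1/z)
H(S, y) = -5/S - y/14 (H(S, y) = y/(-14) - 5/S = y*(-1/14) - 5/S = -y/14 - 5/S = -5/S - y/14)
(-13*1 + 4)/H(9, r(3)) = (-13*1 + 4)/(-5/9 - 1/14/3) = (-13 + 4)/(-5*⅑ - 1/14*⅓) = -9/(-5/9 - 1/42) = -9/(-73/126) = -9*(-126/73) = 1134/73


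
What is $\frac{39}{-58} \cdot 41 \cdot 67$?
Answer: $- \frac{107133}{58} \approx -1847.1$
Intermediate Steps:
$\frac{39}{-58} \cdot 41 \cdot 67 = 39 \left(- \frac{1}{58}\right) 41 \cdot 67 = \left(- \frac{39}{58}\right) 41 \cdot 67 = \left(- \frac{1599}{58}\right) 67 = - \frac{107133}{58}$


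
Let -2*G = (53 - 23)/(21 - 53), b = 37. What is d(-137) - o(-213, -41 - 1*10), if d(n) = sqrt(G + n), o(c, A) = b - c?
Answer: -250 + I*sqrt(8738)/8 ≈ -250.0 + 11.685*I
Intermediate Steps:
o(c, A) = 37 - c
G = 15/32 (G = -(53 - 23)/(2*(21 - 53)) = -15/(-32) = -15*(-1)/32 = -1/2*(-15/16) = 15/32 ≈ 0.46875)
d(n) = sqrt(15/32 + n)
d(-137) - o(-213, -41 - 1*10) = sqrt(30 + 64*(-137))/8 - (37 - 1*(-213)) = sqrt(30 - 8768)/8 - (37 + 213) = sqrt(-8738)/8 - 1*250 = (I*sqrt(8738))/8 - 250 = I*sqrt(8738)/8 - 250 = -250 + I*sqrt(8738)/8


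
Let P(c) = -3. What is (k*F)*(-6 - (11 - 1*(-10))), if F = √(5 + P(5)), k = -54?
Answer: 1458*√2 ≈ 2061.9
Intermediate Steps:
F = √2 (F = √(5 - 3) = √2 ≈ 1.4142)
(k*F)*(-6 - (11 - 1*(-10))) = (-54*√2)*(-6 - (11 - 1*(-10))) = (-54*√2)*(-6 - (11 + 10)) = (-54*√2)*(-6 - 1*21) = (-54*√2)*(-6 - 21) = -54*√2*(-27) = 1458*√2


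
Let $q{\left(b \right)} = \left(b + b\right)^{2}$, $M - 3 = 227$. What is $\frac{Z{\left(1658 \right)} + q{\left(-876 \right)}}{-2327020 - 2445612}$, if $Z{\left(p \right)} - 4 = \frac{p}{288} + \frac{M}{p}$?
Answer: $- \frac{366426290809}{569737717632} \approx -0.64315$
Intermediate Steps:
$M = 230$ ($M = 3 + 227 = 230$)
$q{\left(b \right)} = 4 b^{2}$ ($q{\left(b \right)} = \left(2 b\right)^{2} = 4 b^{2}$)
$Z{\left(p \right)} = 4 + \frac{230}{p} + \frac{p}{288}$ ($Z{\left(p \right)} = 4 + \left(\frac{p}{288} + \frac{230}{p}\right) = 4 + \left(\frac{230}{p} + \frac{p}{288}\right) = 4 + \frac{230}{p} + \frac{p}{288}$)
$\frac{Z{\left(1658 \right)} + q{\left(-876 \right)}}{-2327020 - 2445612} = \frac{\left(4 + \frac{230}{1658} + \frac{1}{288} \cdot 1658\right) + 4 \left(-876\right)^{2}}{-2327020 - 2445612} = \frac{\left(4 + 230 \cdot \frac{1}{1658} + \frac{829}{144}\right) + 4 \cdot 767376}{-4772632} = \left(\left(4 + \frac{115}{829} + \frac{829}{144}\right) + 3069504\right) \left(- \frac{1}{4772632}\right) = \left(\frac{1181305}{119376} + 3069504\right) \left(- \frac{1}{4772632}\right) = \frac{366426290809}{119376} \left(- \frac{1}{4772632}\right) = - \frac{366426290809}{569737717632}$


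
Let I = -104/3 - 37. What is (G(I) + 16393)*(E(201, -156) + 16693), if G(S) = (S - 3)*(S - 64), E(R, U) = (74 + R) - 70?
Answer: 4033637090/9 ≈ 4.4818e+8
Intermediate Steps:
E(R, U) = 4 + R
I = -215/3 (I = -104*⅓ - 37 = -104/3 - 37 = -215/3 ≈ -71.667)
G(S) = (-64 + S)*(-3 + S) (G(S) = (-3 + S)*(-64 + S) = (-64 + S)*(-3 + S))
(G(I) + 16393)*(E(201, -156) + 16693) = ((192 + (-215/3)² - 67*(-215/3)) + 16393)*((4 + 201) + 16693) = ((192 + 46225/9 + 14405/3) + 16393)*(205 + 16693) = (91168/9 + 16393)*16898 = (238705/9)*16898 = 4033637090/9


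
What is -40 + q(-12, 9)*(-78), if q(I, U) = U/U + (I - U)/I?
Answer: -509/2 ≈ -254.50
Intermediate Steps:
q(I, U) = 1 + (I - U)/I
-40 + q(-12, 9)*(-78) = -40 + (2 - 1*9/(-12))*(-78) = -40 + (2 - 1*9*(-1/12))*(-78) = -40 + (2 + ¾)*(-78) = -40 + (11/4)*(-78) = -40 - 429/2 = -509/2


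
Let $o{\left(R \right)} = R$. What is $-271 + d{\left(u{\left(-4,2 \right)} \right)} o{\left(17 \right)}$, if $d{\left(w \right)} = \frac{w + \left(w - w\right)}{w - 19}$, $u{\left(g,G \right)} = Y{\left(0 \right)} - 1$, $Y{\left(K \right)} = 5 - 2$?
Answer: $-273$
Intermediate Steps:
$Y{\left(K \right)} = 3$
$u{\left(g,G \right)} = 2$ ($u{\left(g,G \right)} = 3 - 1 = 2$)
$d{\left(w \right)} = \frac{w}{-19 + w}$ ($d{\left(w \right)} = \frac{w + 0}{-19 + w} = \frac{w}{-19 + w}$)
$-271 + d{\left(u{\left(-4,2 \right)} \right)} o{\left(17 \right)} = -271 + \frac{2}{-19 + 2} \cdot 17 = -271 + \frac{2}{-17} \cdot 17 = -271 + 2 \left(- \frac{1}{17}\right) 17 = -271 - 2 = -273$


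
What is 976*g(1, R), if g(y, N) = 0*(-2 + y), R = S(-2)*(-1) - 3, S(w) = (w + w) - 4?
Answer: 0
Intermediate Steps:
S(w) = -4 + 2*w (S(w) = 2*w - 4 = -4 + 2*w)
R = 5 (R = (-4 + 2*(-2))*(-1) - 3 = (-4 - 4)*(-1) - 3 = -8*(-1) - 3 = 8 - 3 = 5)
g(y, N) = 0
976*g(1, R) = 976*0 = 0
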